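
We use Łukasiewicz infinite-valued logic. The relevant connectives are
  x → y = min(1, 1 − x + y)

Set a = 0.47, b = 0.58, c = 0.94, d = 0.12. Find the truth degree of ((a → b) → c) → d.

a → b = min(1, 1 − 0.47 + 0.58) = min(1, 1.11) = 1.00
(a → b) → c = min(1, 1 − 1.00 + 0.94) = min(1, 0.94) = 0.94
((a → b) → c) → d = min(1, 1 − 0.94 + 0.12) = min(1, 0.18) = 0.18

0.18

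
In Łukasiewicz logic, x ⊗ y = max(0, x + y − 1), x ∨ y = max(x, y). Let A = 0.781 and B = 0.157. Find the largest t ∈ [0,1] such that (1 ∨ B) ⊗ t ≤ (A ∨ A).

0.781

1 ∨ B = max(1.000, 0.157) = 1.000
So the left factor is 1 ∨ B = 1.000.
A ∨ A = max(0.781, 0.781) = 0.781
So the right-hand bound is A ∨ A = 0.781.
The residuum of the Łukasiewicz t-norm gives the supremum: min(1, 1 − 1.000 + 0.781).
1 − 1.000 + 0.781 = 0.781, so t = min(1, 0.781) = 0.781.
Check: 1.000 ⊗ 0.781 = max(0, 0.781) = 0.781 ≤ 0.781.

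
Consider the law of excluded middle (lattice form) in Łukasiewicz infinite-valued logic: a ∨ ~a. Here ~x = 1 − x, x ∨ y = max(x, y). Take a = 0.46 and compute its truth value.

0.54

~a = 1 − 0.46 = 0.54
a ∨ ~a = max(0.46, 0.54) = 0.54
(The value 0.54 < 1 shows this instance is not satisfied; not a Ł∞-tautology — its value is max(a, 1−a).)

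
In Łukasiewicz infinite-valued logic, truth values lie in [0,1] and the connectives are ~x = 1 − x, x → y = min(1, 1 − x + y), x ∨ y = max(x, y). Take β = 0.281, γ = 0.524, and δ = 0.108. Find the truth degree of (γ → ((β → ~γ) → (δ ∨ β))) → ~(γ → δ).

0.659

~γ = 1 − 0.524 = 0.476
β → ~γ = min(1, 1 − 0.281 + 0.476) = min(1, 1.195) = 1.000
δ ∨ β = max(0.108, 0.281) = 0.281
(β → ~γ) → (δ ∨ β) = min(1, 1 − 1.000 + 0.281) = min(1, 0.281) = 0.281
γ → ((β → ~γ) → (δ ∨ β)) = min(1, 1 − 0.524 + 0.281) = min(1, 0.757) = 0.757
γ → δ = min(1, 1 − 0.524 + 0.108) = min(1, 0.584) = 0.584
~(γ → δ) = 1 − 0.584 = 0.416
(γ → ((β → ~γ) → (δ ∨ β))) → ~(γ → δ) = min(1, 1 − 0.757 + 0.416) = min(1, 0.659) = 0.659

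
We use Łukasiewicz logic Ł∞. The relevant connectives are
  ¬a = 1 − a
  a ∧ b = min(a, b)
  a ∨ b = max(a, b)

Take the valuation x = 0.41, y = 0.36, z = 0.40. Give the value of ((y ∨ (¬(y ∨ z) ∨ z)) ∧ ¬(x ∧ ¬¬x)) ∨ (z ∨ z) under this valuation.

y ∨ z = max(0.36, 0.40) = 0.40
¬(y ∨ z) = 1 − 0.40 = 0.60
¬(y ∨ z) ∨ z = max(0.60, 0.40) = 0.60
y ∨ (¬(y ∨ z) ∨ z) = max(0.36, 0.60) = 0.60
¬x = 1 − 0.41 = 0.59
¬¬x = 1 − 0.59 = 0.41
x ∧ ¬¬x = min(0.41, 0.41) = 0.41
¬(x ∧ ¬¬x) = 1 − 0.41 = 0.59
(y ∨ (¬(y ∨ z) ∨ z)) ∧ ¬(x ∧ ¬¬x) = min(0.60, 0.59) = 0.59
z ∨ z = max(0.40, 0.40) = 0.40
((y ∨ (¬(y ∨ z) ∨ z)) ∧ ¬(x ∧ ¬¬x)) ∨ (z ∨ z) = max(0.59, 0.40) = 0.59

0.59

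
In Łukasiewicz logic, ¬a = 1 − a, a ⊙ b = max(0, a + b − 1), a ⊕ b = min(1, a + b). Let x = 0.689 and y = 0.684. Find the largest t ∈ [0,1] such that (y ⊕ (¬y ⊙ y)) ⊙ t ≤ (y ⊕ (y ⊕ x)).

¬y = 1 − 0.684 = 0.316
¬y ⊙ y = max(0, 0.316 + 0.684 − 1) = max(0, 0.000) = 0.000
y ⊕ (¬y ⊙ y) = min(1, 0.684 + 0.000) = min(1, 0.684) = 0.684
So the left factor is y ⊕ (¬y ⊙ y) = 0.684.
y ⊕ x = min(1, 0.684 + 0.689) = min(1, 1.373) = 1.000
y ⊕ (y ⊕ x) = min(1, 0.684 + 1.000) = min(1, 1.684) = 1.000
So the right-hand bound is y ⊕ (y ⊕ x) = 1.000.
The residuum of the Łukasiewicz t-norm gives the supremum: min(1, 1 − 0.684 + 1.000).
1 − 0.684 + 1.000 = 1.316, so t = min(1, 1.316) = 1.000.
Check: 0.684 ⊙ 1.000 = max(0, 0.684) = 0.684 ≤ 1.000.

1.000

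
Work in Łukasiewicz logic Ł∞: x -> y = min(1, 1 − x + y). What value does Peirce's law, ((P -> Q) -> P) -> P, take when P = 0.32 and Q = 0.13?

0.81

P -> Q = min(1, 1 − 0.32 + 0.13) = min(1, 0.81) = 0.81
(P -> Q) -> P = min(1, 1 − 0.81 + 0.32) = min(1, 0.51) = 0.51
((P -> Q) -> P) -> P = min(1, 1 − 0.51 + 0.32) = min(1, 0.81) = 0.81
(The value 0.81 < 1 shows this instance is not satisfied; not a Ł∞-tautology in general.)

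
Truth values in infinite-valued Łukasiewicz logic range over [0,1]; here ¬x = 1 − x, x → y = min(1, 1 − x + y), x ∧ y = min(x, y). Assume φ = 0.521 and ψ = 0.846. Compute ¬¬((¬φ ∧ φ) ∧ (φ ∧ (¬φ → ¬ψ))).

0.479

¬φ = 1 − 0.521 = 0.479
¬φ ∧ φ = min(0.479, 0.521) = 0.479
¬ψ = 1 − 0.846 = 0.154
¬φ → ¬ψ = min(1, 1 − 0.479 + 0.154) = min(1, 0.675) = 0.675
φ ∧ (¬φ → ¬ψ) = min(0.521, 0.675) = 0.521
(¬φ ∧ φ) ∧ (φ ∧ (¬φ → ¬ψ)) = min(0.479, 0.521) = 0.479
¬((¬φ ∧ φ) ∧ (φ ∧ (¬φ → ¬ψ))) = 1 − 0.479 = 0.521
¬¬((¬φ ∧ φ) ∧ (φ ∧ (¬φ → ¬ψ))) = 1 − 0.521 = 0.479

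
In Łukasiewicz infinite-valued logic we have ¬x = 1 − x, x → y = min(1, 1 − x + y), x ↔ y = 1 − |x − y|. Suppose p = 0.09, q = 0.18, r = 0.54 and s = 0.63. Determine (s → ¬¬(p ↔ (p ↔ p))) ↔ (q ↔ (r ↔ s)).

0.81

p ↔ p = 1 − |0.09 − 0.09| = 1 − 0.00 = 1.00
p ↔ (p ↔ p) = 1 − |0.09 − 1.00| = 1 − 0.91 = 0.09
¬(p ↔ (p ↔ p)) = 1 − 0.09 = 0.91
¬¬(p ↔ (p ↔ p)) = 1 − 0.91 = 0.09
s → ¬¬(p ↔ (p ↔ p)) = min(1, 1 − 0.63 + 0.09) = min(1, 0.46) = 0.46
r ↔ s = 1 − |0.54 − 0.63| = 1 − 0.09 = 0.91
q ↔ (r ↔ s) = 1 − |0.18 − 0.91| = 1 − 0.73 = 0.27
(s → ¬¬(p ↔ (p ↔ p))) ↔ (q ↔ (r ↔ s)) = 1 − |0.46 − 0.27| = 1 − 0.19 = 0.81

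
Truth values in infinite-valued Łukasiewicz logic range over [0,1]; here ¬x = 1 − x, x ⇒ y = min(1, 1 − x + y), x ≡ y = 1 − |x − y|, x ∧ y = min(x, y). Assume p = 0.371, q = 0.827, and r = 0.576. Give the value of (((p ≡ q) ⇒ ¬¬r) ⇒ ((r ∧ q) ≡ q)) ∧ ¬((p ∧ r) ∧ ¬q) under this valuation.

p ≡ q = 1 − |0.371 − 0.827| = 1 − 0.456 = 0.544
¬r = 1 − 0.576 = 0.424
¬¬r = 1 − 0.424 = 0.576
(p ≡ q) ⇒ ¬¬r = min(1, 1 − 0.544 + 0.576) = min(1, 1.032) = 1.000
r ∧ q = min(0.576, 0.827) = 0.576
(r ∧ q) ≡ q = 1 − |0.576 − 0.827| = 1 − 0.251 = 0.749
((p ≡ q) ⇒ ¬¬r) ⇒ ((r ∧ q) ≡ q) = min(1, 1 − 1.000 + 0.749) = min(1, 0.749) = 0.749
p ∧ r = min(0.371, 0.576) = 0.371
¬q = 1 − 0.827 = 0.173
(p ∧ r) ∧ ¬q = min(0.371, 0.173) = 0.173
¬((p ∧ r) ∧ ¬q) = 1 − 0.173 = 0.827
(((p ≡ q) ⇒ ¬¬r) ⇒ ((r ∧ q) ≡ q)) ∧ ¬((p ∧ r) ∧ ¬q) = min(0.749, 0.827) = 0.749

0.749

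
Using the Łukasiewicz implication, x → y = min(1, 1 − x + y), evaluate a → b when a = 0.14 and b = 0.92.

1.00

a → b = min(1, 1 − 0.14 + 0.92) = min(1, 1.78) = 1.00
For comparison, the Gödel implication (1 if x ≤ y else y) would give 1.00.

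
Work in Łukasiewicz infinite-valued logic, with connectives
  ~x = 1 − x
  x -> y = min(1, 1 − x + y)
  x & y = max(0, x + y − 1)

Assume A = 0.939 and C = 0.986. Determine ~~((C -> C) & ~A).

C -> C = min(1, 1 − 0.986 + 0.986) = min(1, 1.000) = 1.000
~A = 1 − 0.939 = 0.061
(C -> C) & ~A = max(0, 1.000 + 0.061 − 1) = max(0, 0.061) = 0.061
~((C -> C) & ~A) = 1 − 0.061 = 0.939
~~((C -> C) & ~A) = 1 − 0.939 = 0.061

0.061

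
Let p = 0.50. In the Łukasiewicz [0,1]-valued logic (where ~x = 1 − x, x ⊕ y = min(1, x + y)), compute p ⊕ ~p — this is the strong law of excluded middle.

1.00

~p = 1 − 0.50 = 0.50
p ⊕ ~p = min(1, 0.50 + 0.50) = min(1, 1.00) = 1.00
(As expected: always 1 in Ł∞ since a ⊕ (1−a) = 1.)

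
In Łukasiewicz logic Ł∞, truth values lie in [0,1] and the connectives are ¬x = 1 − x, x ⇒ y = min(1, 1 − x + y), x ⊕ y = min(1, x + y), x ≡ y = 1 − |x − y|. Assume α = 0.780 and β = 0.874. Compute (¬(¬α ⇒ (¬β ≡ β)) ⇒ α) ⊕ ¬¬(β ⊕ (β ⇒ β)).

¬α = 1 − 0.780 = 0.220
¬β = 1 − 0.874 = 0.126
¬β ≡ β = 1 − |0.126 − 0.874| = 1 − 0.748 = 0.252
¬α ⇒ (¬β ≡ β) = min(1, 1 − 0.220 + 0.252) = min(1, 1.032) = 1.000
¬(¬α ⇒ (¬β ≡ β)) = 1 − 1.000 = 0.000
¬(¬α ⇒ (¬β ≡ β)) ⇒ α = min(1, 1 − 0.000 + 0.780) = min(1, 1.780) = 1.000
β ⇒ β = min(1, 1 − 0.874 + 0.874) = min(1, 1.000) = 1.000
β ⊕ (β ⇒ β) = min(1, 0.874 + 1.000) = min(1, 1.874) = 1.000
¬(β ⊕ (β ⇒ β)) = 1 − 1.000 = 0.000
¬¬(β ⊕ (β ⇒ β)) = 1 − 0.000 = 1.000
(¬(¬α ⇒ (¬β ≡ β)) ⇒ α) ⊕ ¬¬(β ⊕ (β ⇒ β)) = min(1, 1.000 + 1.000) = min(1, 2.000) = 1.000

1.000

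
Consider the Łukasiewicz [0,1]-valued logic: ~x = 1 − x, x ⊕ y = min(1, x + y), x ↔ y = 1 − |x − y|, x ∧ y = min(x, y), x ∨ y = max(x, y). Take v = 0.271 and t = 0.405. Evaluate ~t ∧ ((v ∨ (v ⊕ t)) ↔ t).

~t = 1 − 0.405 = 0.595
v ⊕ t = min(1, 0.271 + 0.405) = min(1, 0.676) = 0.676
v ∨ (v ⊕ t) = max(0.271, 0.676) = 0.676
(v ∨ (v ⊕ t)) ↔ t = 1 − |0.676 − 0.405| = 1 − 0.271 = 0.729
~t ∧ ((v ∨ (v ⊕ t)) ↔ t) = min(0.595, 0.729) = 0.595

0.595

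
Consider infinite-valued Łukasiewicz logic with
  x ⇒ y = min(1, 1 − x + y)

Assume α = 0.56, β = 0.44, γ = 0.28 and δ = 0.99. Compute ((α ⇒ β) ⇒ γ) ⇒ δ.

1.00

α ⇒ β = min(1, 1 − 0.56 + 0.44) = min(1, 0.88) = 0.88
(α ⇒ β) ⇒ γ = min(1, 1 − 0.88 + 0.28) = min(1, 0.40) = 0.40
((α ⇒ β) ⇒ γ) ⇒ δ = min(1, 1 − 0.40 + 0.99) = min(1, 1.59) = 1.00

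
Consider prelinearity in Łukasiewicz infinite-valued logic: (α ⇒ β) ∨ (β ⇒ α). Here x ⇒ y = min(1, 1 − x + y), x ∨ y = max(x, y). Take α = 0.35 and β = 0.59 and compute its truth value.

α ⇒ β = min(1, 1 − 0.35 + 0.59) = min(1, 1.24) = 1.00
β ⇒ α = min(1, 1 − 0.59 + 0.35) = min(1, 0.76) = 0.76
(α ⇒ β) ∨ (β ⇒ α) = max(1.00, 0.76) = 1.00
(As expected: a Ł∞-tautology — holds in every MV-chain.)

1.00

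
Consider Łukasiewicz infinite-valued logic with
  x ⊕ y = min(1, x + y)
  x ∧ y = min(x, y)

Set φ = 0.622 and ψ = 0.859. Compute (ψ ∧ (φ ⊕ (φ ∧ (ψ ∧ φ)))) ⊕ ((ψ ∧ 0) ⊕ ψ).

ψ ∧ φ = min(0.859, 0.622) = 0.622
φ ∧ (ψ ∧ φ) = min(0.622, 0.622) = 0.622
φ ⊕ (φ ∧ (ψ ∧ φ)) = min(1, 0.622 + 0.622) = min(1, 1.244) = 1.000
ψ ∧ (φ ⊕ (φ ∧ (ψ ∧ φ))) = min(0.859, 1.000) = 0.859
ψ ∧ 0 = min(0.859, 0.000) = 0.000
(ψ ∧ 0) ⊕ ψ = min(1, 0.000 + 0.859) = min(1, 0.859) = 0.859
(ψ ∧ (φ ⊕ (φ ∧ (ψ ∧ φ)))) ⊕ ((ψ ∧ 0) ⊕ ψ) = min(1, 0.859 + 0.859) = min(1, 1.718) = 1.000

1.000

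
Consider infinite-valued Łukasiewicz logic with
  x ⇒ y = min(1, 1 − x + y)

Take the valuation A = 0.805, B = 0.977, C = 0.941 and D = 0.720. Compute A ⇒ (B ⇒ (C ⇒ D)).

C ⇒ D = min(1, 1 − 0.941 + 0.720) = min(1, 0.779) = 0.779
B ⇒ (C ⇒ D) = min(1, 1 − 0.977 + 0.779) = min(1, 0.802) = 0.802
A ⇒ (B ⇒ (C ⇒ D)) = min(1, 1 − 0.805 + 0.802) = min(1, 0.997) = 0.997

0.997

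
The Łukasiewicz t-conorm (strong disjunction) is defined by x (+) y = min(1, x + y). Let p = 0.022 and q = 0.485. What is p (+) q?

p (+) q = min(1, 0.022 + 0.485) = min(1, 0.507) = 0.507
For comparison, the Gödel t-conorm max(x, y) would give 0.485.

0.507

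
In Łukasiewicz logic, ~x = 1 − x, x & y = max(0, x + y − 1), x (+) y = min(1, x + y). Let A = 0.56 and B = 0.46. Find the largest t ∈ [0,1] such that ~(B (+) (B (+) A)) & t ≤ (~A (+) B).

B (+) A = min(1, 0.46 + 0.56) = min(1, 1.02) = 1.00
B (+) (B (+) A) = min(1, 0.46 + 1.00) = min(1, 1.46) = 1.00
~(B (+) (B (+) A)) = 1 − 1.00 = 0.00
So the left factor is ~(B (+) (B (+) A)) = 0.00.
~A = 1 − 0.56 = 0.44
~A (+) B = min(1, 0.44 + 0.46) = min(1, 0.90) = 0.90
So the right-hand bound is ~A (+) B = 0.90.
The residuum of the Łukasiewicz t-norm gives the supremum: min(1, 1 − 0.00 + 0.90).
1 − 0.00 + 0.90 = 1.90, so t = min(1, 1.90) = 1.00.
Check: 0.00 & 1.00 = max(0, 0.00) = 0.00 ≤ 0.90.

1.00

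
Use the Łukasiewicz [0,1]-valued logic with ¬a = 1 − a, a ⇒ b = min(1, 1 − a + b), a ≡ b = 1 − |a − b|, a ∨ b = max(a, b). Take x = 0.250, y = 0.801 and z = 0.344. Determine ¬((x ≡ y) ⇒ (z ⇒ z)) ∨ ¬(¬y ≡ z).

x ≡ y = 1 − |0.250 − 0.801| = 1 − 0.551 = 0.449
z ⇒ z = min(1, 1 − 0.344 + 0.344) = min(1, 1.000) = 1.000
(x ≡ y) ⇒ (z ⇒ z) = min(1, 1 − 0.449 + 1.000) = min(1, 1.551) = 1.000
¬((x ≡ y) ⇒ (z ⇒ z)) = 1 − 1.000 = 0.000
¬y = 1 − 0.801 = 0.199
¬y ≡ z = 1 − |0.199 − 0.344| = 1 − 0.145 = 0.855
¬(¬y ≡ z) = 1 − 0.855 = 0.145
¬((x ≡ y) ⇒ (z ⇒ z)) ∨ ¬(¬y ≡ z) = max(0.000, 0.145) = 0.145

0.145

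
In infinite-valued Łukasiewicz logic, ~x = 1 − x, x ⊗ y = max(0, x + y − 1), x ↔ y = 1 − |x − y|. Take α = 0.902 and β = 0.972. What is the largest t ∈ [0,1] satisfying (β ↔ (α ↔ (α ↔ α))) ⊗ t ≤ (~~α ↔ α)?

α ↔ α = 1 − |0.902 − 0.902| = 1 − 0.000 = 1.000
α ↔ (α ↔ α) = 1 − |0.902 − 1.000| = 1 − 0.098 = 0.902
β ↔ (α ↔ (α ↔ α)) = 1 − |0.972 − 0.902| = 1 − 0.070 = 0.930
So the left factor is β ↔ (α ↔ (α ↔ α)) = 0.930.
~α = 1 − 0.902 = 0.098
~~α = 1 − 0.098 = 0.902
~~α ↔ α = 1 − |0.902 − 0.902| = 1 − 0.000 = 1.000
So the right-hand bound is ~~α ↔ α = 1.000.
The residuum of the Łukasiewicz t-norm gives the supremum: min(1, 1 − 0.930 + 1.000).
1 − 0.930 + 1.000 = 1.070, so t = min(1, 1.070) = 1.000.
Check: 0.930 ⊗ 1.000 = max(0, 0.930) = 0.930 ≤ 1.000.

1.000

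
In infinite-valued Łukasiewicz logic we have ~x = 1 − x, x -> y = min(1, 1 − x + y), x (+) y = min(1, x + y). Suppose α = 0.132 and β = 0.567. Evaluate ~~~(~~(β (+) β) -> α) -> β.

β (+) β = min(1, 0.567 + 0.567) = min(1, 1.134) = 1.000
~(β (+) β) = 1 − 1.000 = 0.000
~~(β (+) β) = 1 − 0.000 = 1.000
~~(β (+) β) -> α = min(1, 1 − 1.000 + 0.132) = min(1, 0.132) = 0.132
~(~~(β (+) β) -> α) = 1 − 0.132 = 0.868
~~(~~(β (+) β) -> α) = 1 − 0.868 = 0.132
~~~(~~(β (+) β) -> α) = 1 − 0.132 = 0.868
~~~(~~(β (+) β) -> α) -> β = min(1, 1 − 0.868 + 0.567) = min(1, 0.699) = 0.699

0.699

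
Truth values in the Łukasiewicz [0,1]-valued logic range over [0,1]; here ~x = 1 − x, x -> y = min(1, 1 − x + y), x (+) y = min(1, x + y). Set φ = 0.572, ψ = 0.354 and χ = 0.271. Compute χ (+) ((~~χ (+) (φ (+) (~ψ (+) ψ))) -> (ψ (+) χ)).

~χ = 1 − 0.271 = 0.729
~~χ = 1 − 0.729 = 0.271
~ψ = 1 − 0.354 = 0.646
~ψ (+) ψ = min(1, 0.646 + 0.354) = min(1, 1.000) = 1.000
φ (+) (~ψ (+) ψ) = min(1, 0.572 + 1.000) = min(1, 1.572) = 1.000
~~χ (+) (φ (+) (~ψ (+) ψ)) = min(1, 0.271 + 1.000) = min(1, 1.271) = 1.000
ψ (+) χ = min(1, 0.354 + 0.271) = min(1, 0.625) = 0.625
(~~χ (+) (φ (+) (~ψ (+) ψ))) -> (ψ (+) χ) = min(1, 1 − 1.000 + 0.625) = min(1, 0.625) = 0.625
χ (+) ((~~χ (+) (φ (+) (~ψ (+) ψ))) -> (ψ (+) χ)) = min(1, 0.271 + 0.625) = min(1, 0.896) = 0.896

0.896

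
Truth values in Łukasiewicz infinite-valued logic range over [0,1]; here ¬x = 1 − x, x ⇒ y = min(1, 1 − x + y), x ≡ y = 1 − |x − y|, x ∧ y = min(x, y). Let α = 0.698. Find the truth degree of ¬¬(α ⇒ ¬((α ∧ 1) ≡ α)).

0.302

α ∧ 1 = min(0.698, 1.000) = 0.698
(α ∧ 1) ≡ α = 1 − |0.698 − 0.698| = 1 − 0.000 = 1.000
¬((α ∧ 1) ≡ α) = 1 − 1.000 = 0.000
α ⇒ ¬((α ∧ 1) ≡ α) = min(1, 1 − 0.698 + 0.000) = min(1, 0.302) = 0.302
¬(α ⇒ ¬((α ∧ 1) ≡ α)) = 1 − 0.302 = 0.698
¬¬(α ⇒ ¬((α ∧ 1) ≡ α)) = 1 − 0.698 = 0.302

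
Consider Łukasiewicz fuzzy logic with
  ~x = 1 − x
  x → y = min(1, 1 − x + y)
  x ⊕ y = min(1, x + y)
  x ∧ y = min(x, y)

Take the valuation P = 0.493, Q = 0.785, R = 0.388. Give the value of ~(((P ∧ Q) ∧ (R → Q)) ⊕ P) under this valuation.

P ∧ Q = min(0.493, 0.785) = 0.493
R → Q = min(1, 1 − 0.388 + 0.785) = min(1, 1.397) = 1.000
(P ∧ Q) ∧ (R → Q) = min(0.493, 1.000) = 0.493
((P ∧ Q) ∧ (R → Q)) ⊕ P = min(1, 0.493 + 0.493) = min(1, 0.986) = 0.986
~(((P ∧ Q) ∧ (R → Q)) ⊕ P) = 1 − 0.986 = 0.014

0.014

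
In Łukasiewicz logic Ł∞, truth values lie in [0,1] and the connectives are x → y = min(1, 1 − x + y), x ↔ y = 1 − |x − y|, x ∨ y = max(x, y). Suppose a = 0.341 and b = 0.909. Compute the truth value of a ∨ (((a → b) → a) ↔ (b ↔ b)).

a → b = min(1, 1 − 0.341 + 0.909) = min(1, 1.568) = 1.000
(a → b) → a = min(1, 1 − 1.000 + 0.341) = min(1, 0.341) = 0.341
b ↔ b = 1 − |0.909 − 0.909| = 1 − 0.000 = 1.000
((a → b) → a) ↔ (b ↔ b) = 1 − |0.341 − 1.000| = 1 − 0.659 = 0.341
a ∨ (((a → b) → a) ↔ (b ↔ b)) = max(0.341, 0.341) = 0.341

0.341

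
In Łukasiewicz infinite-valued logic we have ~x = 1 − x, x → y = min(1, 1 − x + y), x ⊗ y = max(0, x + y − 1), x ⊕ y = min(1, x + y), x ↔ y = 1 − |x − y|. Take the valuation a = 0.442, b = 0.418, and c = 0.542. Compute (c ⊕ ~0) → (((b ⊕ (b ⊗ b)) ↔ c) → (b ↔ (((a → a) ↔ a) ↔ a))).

0.542

~0 = 1 − 0.000 = 1.000
c ⊕ ~0 = min(1, 0.542 + 1.000) = min(1, 1.542) = 1.000
b ⊗ b = max(0, 0.418 + 0.418 − 1) = max(0, -0.164) = 0.000
b ⊕ (b ⊗ b) = min(1, 0.418 + 0.000) = min(1, 0.418) = 0.418
(b ⊕ (b ⊗ b)) ↔ c = 1 − |0.418 − 0.542| = 1 − 0.124 = 0.876
a → a = min(1, 1 − 0.442 + 0.442) = min(1, 1.000) = 1.000
(a → a) ↔ a = 1 − |1.000 − 0.442| = 1 − 0.558 = 0.442
((a → a) ↔ a) ↔ a = 1 − |0.442 − 0.442| = 1 − 0.000 = 1.000
b ↔ (((a → a) ↔ a) ↔ a) = 1 − |0.418 − 1.000| = 1 − 0.582 = 0.418
((b ⊕ (b ⊗ b)) ↔ c) → (b ↔ (((a → a) ↔ a) ↔ a)) = min(1, 1 − 0.876 + 0.418) = min(1, 0.542) = 0.542
(c ⊕ ~0) → (((b ⊕ (b ⊗ b)) ↔ c) → (b ↔ (((a → a) ↔ a) ↔ a))) = min(1, 1 − 1.000 + 0.542) = min(1, 0.542) = 0.542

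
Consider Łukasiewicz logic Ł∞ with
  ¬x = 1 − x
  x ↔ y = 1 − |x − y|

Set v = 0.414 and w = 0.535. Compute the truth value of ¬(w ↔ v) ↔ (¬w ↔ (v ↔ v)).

w ↔ v = 1 − |0.535 − 0.414| = 1 − 0.121 = 0.879
¬(w ↔ v) = 1 − 0.879 = 0.121
¬w = 1 − 0.535 = 0.465
v ↔ v = 1 − |0.414 − 0.414| = 1 − 0.000 = 1.000
¬w ↔ (v ↔ v) = 1 − |0.465 − 1.000| = 1 − 0.535 = 0.465
¬(w ↔ v) ↔ (¬w ↔ (v ↔ v)) = 1 − |0.121 − 0.465| = 1 − 0.344 = 0.656

0.656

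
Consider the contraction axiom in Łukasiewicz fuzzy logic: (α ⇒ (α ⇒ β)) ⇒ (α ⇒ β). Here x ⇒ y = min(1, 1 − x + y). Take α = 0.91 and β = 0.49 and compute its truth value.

0.91

α ⇒ β = min(1, 1 − 0.91 + 0.49) = min(1, 0.58) = 0.58
α ⇒ (α ⇒ β) = min(1, 1 − 0.91 + 0.58) = min(1, 0.67) = 0.67
(α ⇒ (α ⇒ β)) ⇒ (α ⇒ β) = min(1, 1 − 0.67 + 0.58) = min(1, 0.91) = 0.91
(The value 0.91 < 1 shows this instance is not satisfied; fails in Ł∞ (the t-norm is not idempotent).)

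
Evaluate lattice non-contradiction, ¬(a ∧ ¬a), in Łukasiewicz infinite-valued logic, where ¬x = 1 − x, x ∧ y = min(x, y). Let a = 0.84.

¬a = 1 − 0.84 = 0.16
a ∧ ¬a = min(0.84, 0.16) = 0.16
¬(a ∧ ¬a) = 1 − 0.16 = 0.84
(The value 0.84 < 1 shows this instance is not satisfied; not a Ł∞-tautology — its value is 1 − min(a, 1−a).)

0.84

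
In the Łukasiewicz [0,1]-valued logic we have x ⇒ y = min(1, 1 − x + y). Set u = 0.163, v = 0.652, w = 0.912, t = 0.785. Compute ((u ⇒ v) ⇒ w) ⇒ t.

u ⇒ v = min(1, 1 − 0.163 + 0.652) = min(1, 1.489) = 1.000
(u ⇒ v) ⇒ w = min(1, 1 − 1.000 + 0.912) = min(1, 0.912) = 0.912
((u ⇒ v) ⇒ w) ⇒ t = min(1, 1 − 0.912 + 0.785) = min(1, 0.873) = 0.873

0.873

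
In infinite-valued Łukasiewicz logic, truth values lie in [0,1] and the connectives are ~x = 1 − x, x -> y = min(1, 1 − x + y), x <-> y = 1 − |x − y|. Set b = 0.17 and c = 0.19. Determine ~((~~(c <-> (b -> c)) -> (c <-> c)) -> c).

b -> c = min(1, 1 − 0.17 + 0.19) = min(1, 1.02) = 1.00
c <-> (b -> c) = 1 − |0.19 − 1.00| = 1 − 0.81 = 0.19
~(c <-> (b -> c)) = 1 − 0.19 = 0.81
~~(c <-> (b -> c)) = 1 − 0.81 = 0.19
c <-> c = 1 − |0.19 − 0.19| = 1 − 0.00 = 1.00
~~(c <-> (b -> c)) -> (c <-> c) = min(1, 1 − 0.19 + 1.00) = min(1, 1.81) = 1.00
(~~(c <-> (b -> c)) -> (c <-> c)) -> c = min(1, 1 − 1.00 + 0.19) = min(1, 0.19) = 0.19
~((~~(c <-> (b -> c)) -> (c <-> c)) -> c) = 1 − 0.19 = 0.81

0.81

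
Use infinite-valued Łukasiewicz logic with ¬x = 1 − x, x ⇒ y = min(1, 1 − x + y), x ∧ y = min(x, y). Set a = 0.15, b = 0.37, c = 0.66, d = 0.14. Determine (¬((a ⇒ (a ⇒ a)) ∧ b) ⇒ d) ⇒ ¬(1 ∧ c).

a ⇒ a = min(1, 1 − 0.15 + 0.15) = min(1, 1.00) = 1.00
a ⇒ (a ⇒ a) = min(1, 1 − 0.15 + 1.00) = min(1, 1.85) = 1.00
(a ⇒ (a ⇒ a)) ∧ b = min(1.00, 0.37) = 0.37
¬((a ⇒ (a ⇒ a)) ∧ b) = 1 − 0.37 = 0.63
¬((a ⇒ (a ⇒ a)) ∧ b) ⇒ d = min(1, 1 − 0.63 + 0.14) = min(1, 0.51) = 0.51
1 ∧ c = min(1.00, 0.66) = 0.66
¬(1 ∧ c) = 1 − 0.66 = 0.34
(¬((a ⇒ (a ⇒ a)) ∧ b) ⇒ d) ⇒ ¬(1 ∧ c) = min(1, 1 − 0.51 + 0.34) = min(1, 0.83) = 0.83

0.83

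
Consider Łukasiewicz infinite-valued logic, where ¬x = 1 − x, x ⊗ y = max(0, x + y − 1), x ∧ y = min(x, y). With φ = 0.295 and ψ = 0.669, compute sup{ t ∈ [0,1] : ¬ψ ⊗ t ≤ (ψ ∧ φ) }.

¬ψ = 1 − 0.669 = 0.331
So the left factor is ¬ψ = 0.331.
ψ ∧ φ = min(0.669, 0.295) = 0.295
So the right-hand bound is ψ ∧ φ = 0.295.
The residuum of the Łukasiewicz t-norm gives the supremum: min(1, 1 − 0.331 + 0.295).
1 − 0.331 + 0.295 = 0.964, so t = min(1, 0.964) = 0.964.
Check: 0.331 ⊗ 0.964 = max(0, 0.295) = 0.295 ≤ 0.295.

0.964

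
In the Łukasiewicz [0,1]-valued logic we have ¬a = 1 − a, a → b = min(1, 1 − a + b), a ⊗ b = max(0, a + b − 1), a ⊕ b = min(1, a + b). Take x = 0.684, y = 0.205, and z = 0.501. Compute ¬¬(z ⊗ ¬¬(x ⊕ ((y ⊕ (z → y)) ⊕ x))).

z → y = min(1, 1 − 0.501 + 0.205) = min(1, 0.704) = 0.704
y ⊕ (z → y) = min(1, 0.205 + 0.704) = min(1, 0.909) = 0.909
(y ⊕ (z → y)) ⊕ x = min(1, 0.909 + 0.684) = min(1, 1.593) = 1.000
x ⊕ ((y ⊕ (z → y)) ⊕ x) = min(1, 0.684 + 1.000) = min(1, 1.684) = 1.000
¬(x ⊕ ((y ⊕ (z → y)) ⊕ x)) = 1 − 1.000 = 0.000
¬¬(x ⊕ ((y ⊕ (z → y)) ⊕ x)) = 1 − 0.000 = 1.000
z ⊗ ¬¬(x ⊕ ((y ⊕ (z → y)) ⊕ x)) = max(0, 0.501 + 1.000 − 1) = max(0, 0.501) = 0.501
¬(z ⊗ ¬¬(x ⊕ ((y ⊕ (z → y)) ⊕ x))) = 1 − 0.501 = 0.499
¬¬(z ⊗ ¬¬(x ⊕ ((y ⊕ (z → y)) ⊕ x))) = 1 − 0.499 = 0.501

0.501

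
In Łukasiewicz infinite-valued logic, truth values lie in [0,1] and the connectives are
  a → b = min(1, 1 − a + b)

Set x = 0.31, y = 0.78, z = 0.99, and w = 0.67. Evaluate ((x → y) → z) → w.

x → y = min(1, 1 − 0.31 + 0.78) = min(1, 1.47) = 1.00
(x → y) → z = min(1, 1 − 1.00 + 0.99) = min(1, 0.99) = 0.99
((x → y) → z) → w = min(1, 1 − 0.99 + 0.67) = min(1, 0.68) = 0.68

0.68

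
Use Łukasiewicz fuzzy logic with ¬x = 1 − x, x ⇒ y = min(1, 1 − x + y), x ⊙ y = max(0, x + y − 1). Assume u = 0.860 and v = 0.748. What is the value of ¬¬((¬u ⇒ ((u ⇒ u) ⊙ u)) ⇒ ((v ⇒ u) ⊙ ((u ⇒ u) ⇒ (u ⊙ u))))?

0.720

¬u = 1 − 0.860 = 0.140
u ⇒ u = min(1, 1 − 0.860 + 0.860) = min(1, 1.000) = 1.000
(u ⇒ u) ⊙ u = max(0, 1.000 + 0.860 − 1) = max(0, 0.860) = 0.860
¬u ⇒ ((u ⇒ u) ⊙ u) = min(1, 1 − 0.140 + 0.860) = min(1, 1.720) = 1.000
v ⇒ u = min(1, 1 − 0.748 + 0.860) = min(1, 1.112) = 1.000
u ⊙ u = max(0, 0.860 + 0.860 − 1) = max(0, 0.720) = 0.720
(u ⇒ u) ⇒ (u ⊙ u) = min(1, 1 − 1.000 + 0.720) = min(1, 0.720) = 0.720
(v ⇒ u) ⊙ ((u ⇒ u) ⇒ (u ⊙ u)) = max(0, 1.000 + 0.720 − 1) = max(0, 0.720) = 0.720
(¬u ⇒ ((u ⇒ u) ⊙ u)) ⇒ ((v ⇒ u) ⊙ ((u ⇒ u) ⇒ (u ⊙ u))) = min(1, 1 − 1.000 + 0.720) = min(1, 0.720) = 0.720
¬((¬u ⇒ ((u ⇒ u) ⊙ u)) ⇒ ((v ⇒ u) ⊙ ((u ⇒ u) ⇒ (u ⊙ u)))) = 1 − 0.720 = 0.280
¬¬((¬u ⇒ ((u ⇒ u) ⊙ u)) ⇒ ((v ⇒ u) ⊙ ((u ⇒ u) ⇒ (u ⊙ u)))) = 1 − 0.280 = 0.720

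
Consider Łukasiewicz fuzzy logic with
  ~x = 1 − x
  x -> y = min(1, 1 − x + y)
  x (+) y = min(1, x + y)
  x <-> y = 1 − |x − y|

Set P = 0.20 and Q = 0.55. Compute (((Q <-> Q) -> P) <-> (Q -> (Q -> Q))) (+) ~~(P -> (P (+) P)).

1.00

Q <-> Q = 1 − |0.55 − 0.55| = 1 − 0.00 = 1.00
(Q <-> Q) -> P = min(1, 1 − 1.00 + 0.20) = min(1, 0.20) = 0.20
Q -> Q = min(1, 1 − 0.55 + 0.55) = min(1, 1.00) = 1.00
Q -> (Q -> Q) = min(1, 1 − 0.55 + 1.00) = min(1, 1.45) = 1.00
((Q <-> Q) -> P) <-> (Q -> (Q -> Q)) = 1 − |0.20 − 1.00| = 1 − 0.80 = 0.20
P (+) P = min(1, 0.20 + 0.20) = min(1, 0.40) = 0.40
P -> (P (+) P) = min(1, 1 − 0.20 + 0.40) = min(1, 1.20) = 1.00
~(P -> (P (+) P)) = 1 − 1.00 = 0.00
~~(P -> (P (+) P)) = 1 − 0.00 = 1.00
(((Q <-> Q) -> P) <-> (Q -> (Q -> Q))) (+) ~~(P -> (P (+) P)) = min(1, 0.20 + 1.00) = min(1, 1.20) = 1.00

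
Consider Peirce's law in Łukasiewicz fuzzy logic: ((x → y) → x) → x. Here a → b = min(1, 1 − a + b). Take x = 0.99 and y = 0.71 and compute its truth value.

0.99

x → y = min(1, 1 − 0.99 + 0.71) = min(1, 0.72) = 0.72
(x → y) → x = min(1, 1 − 0.72 + 0.99) = min(1, 1.27) = 1.00
((x → y) → x) → x = min(1, 1 − 1.00 + 0.99) = min(1, 0.99) = 0.99
(The value 0.99 < 1 shows this instance is not satisfied; not a Ł∞-tautology in general.)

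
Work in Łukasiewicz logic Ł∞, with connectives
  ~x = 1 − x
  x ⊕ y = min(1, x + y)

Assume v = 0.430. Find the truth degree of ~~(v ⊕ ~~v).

0.860

~v = 1 − 0.430 = 0.570
~~v = 1 − 0.570 = 0.430
v ⊕ ~~v = min(1, 0.430 + 0.430) = min(1, 0.860) = 0.860
~(v ⊕ ~~v) = 1 − 0.860 = 0.140
~~(v ⊕ ~~v) = 1 − 0.140 = 0.860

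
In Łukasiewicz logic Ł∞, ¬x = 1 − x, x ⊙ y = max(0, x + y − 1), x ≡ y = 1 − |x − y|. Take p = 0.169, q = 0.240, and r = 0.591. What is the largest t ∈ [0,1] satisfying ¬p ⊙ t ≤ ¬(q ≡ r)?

0.520

¬p = 1 − 0.169 = 0.831
So the left factor is ¬p = 0.831.
q ≡ r = 1 − |0.240 − 0.591| = 1 − 0.351 = 0.649
¬(q ≡ r) = 1 − 0.649 = 0.351
So the right-hand bound is ¬(q ≡ r) = 0.351.
The residuum of the Łukasiewicz t-norm gives the supremum: min(1, 1 − 0.831 + 0.351).
1 − 0.831 + 0.351 = 0.520, so t = min(1, 0.520) = 0.520.
Check: 0.831 ⊙ 0.520 = max(0, 0.351) = 0.351 ≤ 0.351.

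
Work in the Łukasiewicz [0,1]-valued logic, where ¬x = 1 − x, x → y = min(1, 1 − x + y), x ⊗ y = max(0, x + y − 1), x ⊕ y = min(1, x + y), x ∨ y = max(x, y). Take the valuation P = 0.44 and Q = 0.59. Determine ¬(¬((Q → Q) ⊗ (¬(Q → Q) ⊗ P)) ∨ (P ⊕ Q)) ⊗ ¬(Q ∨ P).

Q → Q = min(1, 1 − 0.59 + 0.59) = min(1, 1.00) = 1.00
¬(Q → Q) = 1 − 1.00 = 0.00
¬(Q → Q) ⊗ P = max(0, 0.00 + 0.44 − 1) = max(0, -0.56) = 0.00
(Q → Q) ⊗ (¬(Q → Q) ⊗ P) = max(0, 1.00 + 0.00 − 1) = max(0, 0.00) = 0.00
¬((Q → Q) ⊗ (¬(Q → Q) ⊗ P)) = 1 − 0.00 = 1.00
P ⊕ Q = min(1, 0.44 + 0.59) = min(1, 1.03) = 1.00
¬((Q → Q) ⊗ (¬(Q → Q) ⊗ P)) ∨ (P ⊕ Q) = max(1.00, 1.00) = 1.00
¬(¬((Q → Q) ⊗ (¬(Q → Q) ⊗ P)) ∨ (P ⊕ Q)) = 1 − 1.00 = 0.00
Q ∨ P = max(0.59, 0.44) = 0.59
¬(Q ∨ P) = 1 − 0.59 = 0.41
¬(¬((Q → Q) ⊗ (¬(Q → Q) ⊗ P)) ∨ (P ⊕ Q)) ⊗ ¬(Q ∨ P) = max(0, 0.00 + 0.41 − 1) = max(0, -0.59) = 0.00

0.00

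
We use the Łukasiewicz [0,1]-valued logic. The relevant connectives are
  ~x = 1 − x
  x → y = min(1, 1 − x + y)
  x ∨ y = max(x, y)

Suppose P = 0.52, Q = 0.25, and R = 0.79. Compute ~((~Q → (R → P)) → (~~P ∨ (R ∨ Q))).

0.19

~Q = 1 − 0.25 = 0.75
R → P = min(1, 1 − 0.79 + 0.52) = min(1, 0.73) = 0.73
~Q → (R → P) = min(1, 1 − 0.75 + 0.73) = min(1, 0.98) = 0.98
~P = 1 − 0.52 = 0.48
~~P = 1 − 0.48 = 0.52
R ∨ Q = max(0.79, 0.25) = 0.79
~~P ∨ (R ∨ Q) = max(0.52, 0.79) = 0.79
(~Q → (R → P)) → (~~P ∨ (R ∨ Q)) = min(1, 1 − 0.98 + 0.79) = min(1, 0.81) = 0.81
~((~Q → (R → P)) → (~~P ∨ (R ∨ Q))) = 1 − 0.81 = 0.19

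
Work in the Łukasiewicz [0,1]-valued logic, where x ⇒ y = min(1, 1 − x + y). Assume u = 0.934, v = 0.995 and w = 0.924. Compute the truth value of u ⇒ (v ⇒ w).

0.995

v ⇒ w = min(1, 1 − 0.995 + 0.924) = min(1, 0.929) = 0.929
u ⇒ (v ⇒ w) = min(1, 1 − 0.934 + 0.929) = min(1, 0.995) = 0.995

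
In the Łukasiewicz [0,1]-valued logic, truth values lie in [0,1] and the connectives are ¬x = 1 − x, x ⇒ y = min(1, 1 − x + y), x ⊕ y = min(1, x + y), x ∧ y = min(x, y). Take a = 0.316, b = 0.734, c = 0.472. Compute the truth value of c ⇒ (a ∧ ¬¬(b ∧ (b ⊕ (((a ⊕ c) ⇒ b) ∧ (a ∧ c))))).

a ⊕ c = min(1, 0.316 + 0.472) = min(1, 0.788) = 0.788
(a ⊕ c) ⇒ b = min(1, 1 − 0.788 + 0.734) = min(1, 0.946) = 0.946
a ∧ c = min(0.316, 0.472) = 0.316
((a ⊕ c) ⇒ b) ∧ (a ∧ c) = min(0.946, 0.316) = 0.316
b ⊕ (((a ⊕ c) ⇒ b) ∧ (a ∧ c)) = min(1, 0.734 + 0.316) = min(1, 1.050) = 1.000
b ∧ (b ⊕ (((a ⊕ c) ⇒ b) ∧ (a ∧ c))) = min(0.734, 1.000) = 0.734
¬(b ∧ (b ⊕ (((a ⊕ c) ⇒ b) ∧ (a ∧ c)))) = 1 − 0.734 = 0.266
¬¬(b ∧ (b ⊕ (((a ⊕ c) ⇒ b) ∧ (a ∧ c)))) = 1 − 0.266 = 0.734
a ∧ ¬¬(b ∧ (b ⊕ (((a ⊕ c) ⇒ b) ∧ (a ∧ c)))) = min(0.316, 0.734) = 0.316
c ⇒ (a ∧ ¬¬(b ∧ (b ⊕ (((a ⊕ c) ⇒ b) ∧ (a ∧ c))))) = min(1, 1 − 0.472 + 0.316) = min(1, 0.844) = 0.844

0.844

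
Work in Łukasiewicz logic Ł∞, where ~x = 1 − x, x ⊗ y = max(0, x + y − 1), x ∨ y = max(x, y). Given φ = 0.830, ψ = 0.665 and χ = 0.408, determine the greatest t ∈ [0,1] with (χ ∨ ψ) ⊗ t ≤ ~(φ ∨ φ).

χ ∨ ψ = max(0.408, 0.665) = 0.665
So the left factor is χ ∨ ψ = 0.665.
φ ∨ φ = max(0.830, 0.830) = 0.830
~(φ ∨ φ) = 1 − 0.830 = 0.170
So the right-hand bound is ~(φ ∨ φ) = 0.170.
The residuum of the Łukasiewicz t-norm gives the supremum: min(1, 1 − 0.665 + 0.170).
1 − 0.665 + 0.170 = 0.505, so t = min(1, 0.505) = 0.505.
Check: 0.665 ⊗ 0.505 = max(0, 0.170) = 0.170 ≤ 0.170.

0.505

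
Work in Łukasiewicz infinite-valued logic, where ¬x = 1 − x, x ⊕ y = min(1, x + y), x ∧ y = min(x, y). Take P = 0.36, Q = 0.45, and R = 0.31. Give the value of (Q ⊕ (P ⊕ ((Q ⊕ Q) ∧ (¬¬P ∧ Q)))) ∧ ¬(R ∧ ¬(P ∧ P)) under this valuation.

Q ⊕ Q = min(1, 0.45 + 0.45) = min(1, 0.90) = 0.90
¬P = 1 − 0.36 = 0.64
¬¬P = 1 − 0.64 = 0.36
¬¬P ∧ Q = min(0.36, 0.45) = 0.36
(Q ⊕ Q) ∧ (¬¬P ∧ Q) = min(0.90, 0.36) = 0.36
P ⊕ ((Q ⊕ Q) ∧ (¬¬P ∧ Q)) = min(1, 0.36 + 0.36) = min(1, 0.72) = 0.72
Q ⊕ (P ⊕ ((Q ⊕ Q) ∧ (¬¬P ∧ Q))) = min(1, 0.45 + 0.72) = min(1, 1.17) = 1.00
P ∧ P = min(0.36, 0.36) = 0.36
¬(P ∧ P) = 1 − 0.36 = 0.64
R ∧ ¬(P ∧ P) = min(0.31, 0.64) = 0.31
¬(R ∧ ¬(P ∧ P)) = 1 − 0.31 = 0.69
(Q ⊕ (P ⊕ ((Q ⊕ Q) ∧ (¬¬P ∧ Q)))) ∧ ¬(R ∧ ¬(P ∧ P)) = min(1.00, 0.69) = 0.69

0.69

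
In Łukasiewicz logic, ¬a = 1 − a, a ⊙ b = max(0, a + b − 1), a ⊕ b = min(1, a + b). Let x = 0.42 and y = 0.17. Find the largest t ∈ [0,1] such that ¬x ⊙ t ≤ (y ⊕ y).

¬x = 1 − 0.42 = 0.58
So the left factor is ¬x = 0.58.
y ⊕ y = min(1, 0.17 + 0.17) = min(1, 0.34) = 0.34
So the right-hand bound is y ⊕ y = 0.34.
The residuum of the Łukasiewicz t-norm gives the supremum: min(1, 1 − 0.58 + 0.34).
1 − 0.58 + 0.34 = 0.76, so t = min(1, 0.76) = 0.76.
Check: 0.58 ⊙ 0.76 = max(0, 0.34) = 0.34 ≤ 0.34.

0.76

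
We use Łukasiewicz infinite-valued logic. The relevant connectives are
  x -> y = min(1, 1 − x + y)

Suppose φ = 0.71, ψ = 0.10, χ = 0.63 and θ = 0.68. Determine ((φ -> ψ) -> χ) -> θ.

0.68

φ -> ψ = min(1, 1 − 0.71 + 0.10) = min(1, 0.39) = 0.39
(φ -> ψ) -> χ = min(1, 1 − 0.39 + 0.63) = min(1, 1.24) = 1.00
((φ -> ψ) -> χ) -> θ = min(1, 1 − 1.00 + 0.68) = min(1, 0.68) = 0.68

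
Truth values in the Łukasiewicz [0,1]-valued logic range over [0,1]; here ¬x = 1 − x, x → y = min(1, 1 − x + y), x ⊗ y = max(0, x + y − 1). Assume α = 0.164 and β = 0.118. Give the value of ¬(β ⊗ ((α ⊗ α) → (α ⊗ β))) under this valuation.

0.882

α ⊗ α = max(0, 0.164 + 0.164 − 1) = max(0, -0.672) = 0.000
α ⊗ β = max(0, 0.164 + 0.118 − 1) = max(0, -0.718) = 0.000
(α ⊗ α) → (α ⊗ β) = min(1, 1 − 0.000 + 0.000) = min(1, 1.000) = 1.000
β ⊗ ((α ⊗ α) → (α ⊗ β)) = max(0, 0.118 + 1.000 − 1) = max(0, 0.118) = 0.118
¬(β ⊗ ((α ⊗ α) → (α ⊗ β))) = 1 − 0.118 = 0.882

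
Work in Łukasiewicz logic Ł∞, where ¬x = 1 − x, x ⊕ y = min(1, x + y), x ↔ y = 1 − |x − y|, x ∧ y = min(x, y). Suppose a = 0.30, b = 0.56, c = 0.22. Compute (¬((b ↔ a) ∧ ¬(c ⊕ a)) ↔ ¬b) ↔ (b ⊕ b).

0.92

b ↔ a = 1 − |0.56 − 0.30| = 1 − 0.26 = 0.74
c ⊕ a = min(1, 0.22 + 0.30) = min(1, 0.52) = 0.52
¬(c ⊕ a) = 1 − 0.52 = 0.48
(b ↔ a) ∧ ¬(c ⊕ a) = min(0.74, 0.48) = 0.48
¬((b ↔ a) ∧ ¬(c ⊕ a)) = 1 − 0.48 = 0.52
¬b = 1 − 0.56 = 0.44
¬((b ↔ a) ∧ ¬(c ⊕ a)) ↔ ¬b = 1 − |0.52 − 0.44| = 1 − 0.08 = 0.92
b ⊕ b = min(1, 0.56 + 0.56) = min(1, 1.12) = 1.00
(¬((b ↔ a) ∧ ¬(c ⊕ a)) ↔ ¬b) ↔ (b ⊕ b) = 1 − |0.92 − 1.00| = 1 − 0.08 = 0.92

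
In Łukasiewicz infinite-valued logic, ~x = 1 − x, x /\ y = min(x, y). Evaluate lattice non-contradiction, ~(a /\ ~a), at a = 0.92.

0.92

~a = 1 − 0.92 = 0.08
a /\ ~a = min(0.92, 0.08) = 0.08
~(a /\ ~a) = 1 − 0.08 = 0.92
(The value 0.92 < 1 shows this instance is not satisfied; not a Ł∞-tautology — its value is 1 − min(a, 1−a).)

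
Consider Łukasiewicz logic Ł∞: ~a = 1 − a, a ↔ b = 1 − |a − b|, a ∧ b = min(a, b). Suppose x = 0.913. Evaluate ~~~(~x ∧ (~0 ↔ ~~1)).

0.913

~x = 1 − 0.913 = 0.087
~0 = 1 − 0.000 = 1.000
~1 = 1 − 1.000 = 0.000
~~1 = 1 − 0.000 = 1.000
~0 ↔ ~~1 = 1 − |1.000 − 1.000| = 1 − 0.000 = 1.000
~x ∧ (~0 ↔ ~~1) = min(0.087, 1.000) = 0.087
~(~x ∧ (~0 ↔ ~~1)) = 1 − 0.087 = 0.913
~~(~x ∧ (~0 ↔ ~~1)) = 1 − 0.913 = 0.087
~~~(~x ∧ (~0 ↔ ~~1)) = 1 − 0.087 = 0.913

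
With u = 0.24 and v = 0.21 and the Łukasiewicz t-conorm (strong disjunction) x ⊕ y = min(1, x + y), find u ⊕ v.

u ⊕ v = min(1, 0.24 + 0.21) = min(1, 0.45) = 0.45
For comparison, the Gödel t-conorm max(x, y) would give 0.24.

0.45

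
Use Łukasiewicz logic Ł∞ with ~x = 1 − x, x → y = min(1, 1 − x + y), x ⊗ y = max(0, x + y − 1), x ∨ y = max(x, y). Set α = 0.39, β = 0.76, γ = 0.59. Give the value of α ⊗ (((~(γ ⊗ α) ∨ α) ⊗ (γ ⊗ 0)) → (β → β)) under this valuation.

0.39

γ ⊗ α = max(0, 0.59 + 0.39 − 1) = max(0, -0.02) = 0.00
~(γ ⊗ α) = 1 − 0.00 = 1.00
~(γ ⊗ α) ∨ α = max(1.00, 0.39) = 1.00
γ ⊗ 0 = max(0, 0.59 + 0.00 − 1) = max(0, -0.41) = 0.00
(~(γ ⊗ α) ∨ α) ⊗ (γ ⊗ 0) = max(0, 1.00 + 0.00 − 1) = max(0, 0.00) = 0.00
β → β = min(1, 1 − 0.76 + 0.76) = min(1, 1.00) = 1.00
((~(γ ⊗ α) ∨ α) ⊗ (γ ⊗ 0)) → (β → β) = min(1, 1 − 0.00 + 1.00) = min(1, 2.00) = 1.00
α ⊗ (((~(γ ⊗ α) ∨ α) ⊗ (γ ⊗ 0)) → (β → β)) = max(0, 0.39 + 1.00 − 1) = max(0, 0.39) = 0.39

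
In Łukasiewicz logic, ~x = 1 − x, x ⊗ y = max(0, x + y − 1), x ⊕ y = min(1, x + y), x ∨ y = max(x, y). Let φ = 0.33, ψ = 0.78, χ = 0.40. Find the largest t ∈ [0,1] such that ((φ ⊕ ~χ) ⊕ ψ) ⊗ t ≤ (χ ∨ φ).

~χ = 1 − 0.40 = 0.60
φ ⊕ ~χ = min(1, 0.33 + 0.60) = min(1, 0.93) = 0.93
(φ ⊕ ~χ) ⊕ ψ = min(1, 0.93 + 0.78) = min(1, 1.71) = 1.00
So the left factor is (φ ⊕ ~χ) ⊕ ψ = 1.00.
χ ∨ φ = max(0.40, 0.33) = 0.40
So the right-hand bound is χ ∨ φ = 0.40.
The residuum of the Łukasiewicz t-norm gives the supremum: min(1, 1 − 1.00 + 0.40).
1 − 1.00 + 0.40 = 0.40, so t = min(1, 0.40) = 0.40.
Check: 1.00 ⊗ 0.40 = max(0, 0.40) = 0.40 ≤ 0.40.

0.40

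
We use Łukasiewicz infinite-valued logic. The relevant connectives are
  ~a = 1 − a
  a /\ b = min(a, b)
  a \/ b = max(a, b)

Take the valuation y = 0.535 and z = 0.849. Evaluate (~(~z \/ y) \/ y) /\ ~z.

~z = 1 − 0.849 = 0.151
~z \/ y = max(0.151, 0.535) = 0.535
~(~z \/ y) = 1 − 0.535 = 0.465
~(~z \/ y) \/ y = max(0.465, 0.535) = 0.535
(~(~z \/ y) \/ y) /\ ~z = min(0.535, 0.151) = 0.151

0.151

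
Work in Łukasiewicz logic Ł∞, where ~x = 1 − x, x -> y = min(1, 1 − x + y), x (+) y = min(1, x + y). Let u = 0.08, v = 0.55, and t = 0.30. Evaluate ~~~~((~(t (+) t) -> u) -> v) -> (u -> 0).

t (+) t = min(1, 0.30 + 0.30) = min(1, 0.60) = 0.60
~(t (+) t) = 1 − 0.60 = 0.40
~(t (+) t) -> u = min(1, 1 − 0.40 + 0.08) = min(1, 0.68) = 0.68
(~(t (+) t) -> u) -> v = min(1, 1 − 0.68 + 0.55) = min(1, 0.87) = 0.87
~((~(t (+) t) -> u) -> v) = 1 − 0.87 = 0.13
~~((~(t (+) t) -> u) -> v) = 1 − 0.13 = 0.87
~~~((~(t (+) t) -> u) -> v) = 1 − 0.87 = 0.13
~~~~((~(t (+) t) -> u) -> v) = 1 − 0.13 = 0.87
u -> 0 = min(1, 1 − 0.08 + 0.00) = min(1, 0.92) = 0.92
~~~~((~(t (+) t) -> u) -> v) -> (u -> 0) = min(1, 1 − 0.87 + 0.92) = min(1, 1.05) = 1.00

1.00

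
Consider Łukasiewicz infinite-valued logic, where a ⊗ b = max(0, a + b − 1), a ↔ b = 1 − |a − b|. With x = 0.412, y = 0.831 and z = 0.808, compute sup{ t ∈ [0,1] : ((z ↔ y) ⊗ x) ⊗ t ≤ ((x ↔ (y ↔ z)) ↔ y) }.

1.000

z ↔ y = 1 − |0.808 − 0.831| = 1 − 0.023 = 0.977
(z ↔ y) ⊗ x = max(0, 0.977 + 0.412 − 1) = max(0, 0.389) = 0.389
So the left factor is (z ↔ y) ⊗ x = 0.389.
y ↔ z = 1 − |0.831 − 0.808| = 1 − 0.023 = 0.977
x ↔ (y ↔ z) = 1 − |0.412 − 0.977| = 1 − 0.565 = 0.435
(x ↔ (y ↔ z)) ↔ y = 1 − |0.435 − 0.831| = 1 − 0.396 = 0.604
So the right-hand bound is (x ↔ (y ↔ z)) ↔ y = 0.604.
The residuum of the Łukasiewicz t-norm gives the supremum: min(1, 1 − 0.389 + 0.604).
1 − 0.389 + 0.604 = 1.215, so t = min(1, 1.215) = 1.000.
Check: 0.389 ⊗ 1.000 = max(0, 0.389) = 0.389 ≤ 0.604.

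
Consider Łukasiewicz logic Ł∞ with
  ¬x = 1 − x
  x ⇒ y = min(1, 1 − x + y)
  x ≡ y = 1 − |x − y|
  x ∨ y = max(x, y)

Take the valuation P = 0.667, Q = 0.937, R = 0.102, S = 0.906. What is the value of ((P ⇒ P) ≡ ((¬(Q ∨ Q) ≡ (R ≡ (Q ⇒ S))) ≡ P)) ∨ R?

P ⇒ P = min(1, 1 − 0.667 + 0.667) = min(1, 1.000) = 1.000
Q ∨ Q = max(0.937, 0.937) = 0.937
¬(Q ∨ Q) = 1 − 0.937 = 0.063
Q ⇒ S = min(1, 1 − 0.937 + 0.906) = min(1, 0.969) = 0.969
R ≡ (Q ⇒ S) = 1 − |0.102 − 0.969| = 1 − 0.867 = 0.133
¬(Q ∨ Q) ≡ (R ≡ (Q ⇒ S)) = 1 − |0.063 − 0.133| = 1 − 0.070 = 0.930
(¬(Q ∨ Q) ≡ (R ≡ (Q ⇒ S))) ≡ P = 1 − |0.930 − 0.667| = 1 − 0.263 = 0.737
(P ⇒ P) ≡ ((¬(Q ∨ Q) ≡ (R ≡ (Q ⇒ S))) ≡ P) = 1 − |1.000 − 0.737| = 1 − 0.263 = 0.737
((P ⇒ P) ≡ ((¬(Q ∨ Q) ≡ (R ≡ (Q ⇒ S))) ≡ P)) ∨ R = max(0.737, 0.102) = 0.737

0.737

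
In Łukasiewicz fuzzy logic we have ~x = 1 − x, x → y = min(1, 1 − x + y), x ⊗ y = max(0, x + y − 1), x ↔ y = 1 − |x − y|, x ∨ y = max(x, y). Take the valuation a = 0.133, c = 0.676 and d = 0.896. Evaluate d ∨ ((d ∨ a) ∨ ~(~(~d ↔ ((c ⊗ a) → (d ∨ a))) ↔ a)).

0.896

d ∨ a = max(0.896, 0.133) = 0.896
~d = 1 − 0.896 = 0.104
c ⊗ a = max(0, 0.676 + 0.133 − 1) = max(0, -0.191) = 0.000
(c ⊗ a) → (d ∨ a) = min(1, 1 − 0.000 + 0.896) = min(1, 1.896) = 1.000
~d ↔ ((c ⊗ a) → (d ∨ a)) = 1 − |0.104 − 1.000| = 1 − 0.896 = 0.104
~(~d ↔ ((c ⊗ a) → (d ∨ a))) = 1 − 0.104 = 0.896
~(~d ↔ ((c ⊗ a) → (d ∨ a))) ↔ a = 1 − |0.896 − 0.133| = 1 − 0.763 = 0.237
~(~(~d ↔ ((c ⊗ a) → (d ∨ a))) ↔ a) = 1 − 0.237 = 0.763
(d ∨ a) ∨ ~(~(~d ↔ ((c ⊗ a) → (d ∨ a))) ↔ a) = max(0.896, 0.763) = 0.896
d ∨ ((d ∨ a) ∨ ~(~(~d ↔ ((c ⊗ a) → (d ∨ a))) ↔ a)) = max(0.896, 0.896) = 0.896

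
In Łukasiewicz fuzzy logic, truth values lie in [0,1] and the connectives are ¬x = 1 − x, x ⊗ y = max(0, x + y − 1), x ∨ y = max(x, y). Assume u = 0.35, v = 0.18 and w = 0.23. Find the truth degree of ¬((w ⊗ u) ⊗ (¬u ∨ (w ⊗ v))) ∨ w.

1.00

w ⊗ u = max(0, 0.23 + 0.35 − 1) = max(0, -0.42) = 0.00
¬u = 1 − 0.35 = 0.65
w ⊗ v = max(0, 0.23 + 0.18 − 1) = max(0, -0.59) = 0.00
¬u ∨ (w ⊗ v) = max(0.65, 0.00) = 0.65
(w ⊗ u) ⊗ (¬u ∨ (w ⊗ v)) = max(0, 0.00 + 0.65 − 1) = max(0, -0.35) = 0.00
¬((w ⊗ u) ⊗ (¬u ∨ (w ⊗ v))) = 1 − 0.00 = 1.00
¬((w ⊗ u) ⊗ (¬u ∨ (w ⊗ v))) ∨ w = max(1.00, 0.23) = 1.00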